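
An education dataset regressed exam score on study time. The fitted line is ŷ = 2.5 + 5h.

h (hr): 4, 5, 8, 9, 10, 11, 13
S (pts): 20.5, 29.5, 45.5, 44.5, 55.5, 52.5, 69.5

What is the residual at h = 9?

ŷ = 2.5 + 5·9 = 47.5
r = 44.5 − 47.5 = -3

r = -3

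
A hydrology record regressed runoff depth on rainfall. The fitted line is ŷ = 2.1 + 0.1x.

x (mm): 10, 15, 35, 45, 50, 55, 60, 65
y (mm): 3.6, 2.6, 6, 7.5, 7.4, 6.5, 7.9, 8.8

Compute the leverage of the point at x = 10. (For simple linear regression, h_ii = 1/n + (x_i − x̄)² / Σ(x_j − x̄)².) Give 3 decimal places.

x̄ = (10 + 15 + 35 + 45 + 50 + 55 + 60 + 65)/8 = 41.875
Σ(x − x̄)² = 1016.02 + 722.266 + 47.2656 + 9.76562 + 66.0156 + 172.266 + 328.516 + 534.766 = 2896.88
h = 1/8 + (-31.875)²/2896.88 = 0.125 + 0.350728 = 0.476

h = 0.476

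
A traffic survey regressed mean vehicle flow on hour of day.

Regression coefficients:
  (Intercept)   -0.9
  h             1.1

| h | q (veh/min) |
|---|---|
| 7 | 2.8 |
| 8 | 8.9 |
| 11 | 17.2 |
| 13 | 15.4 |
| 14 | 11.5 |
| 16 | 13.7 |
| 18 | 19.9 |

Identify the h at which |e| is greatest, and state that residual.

h=7: q̂ = -0.9 + 1.1·7 = 6.8; e = 2.8 − 6.8 = -4
h=8: q̂ = -0.9 + 1.1·8 = 7.9; e = 8.9 − 7.9 = 1
h=11: q̂ = -0.9 + 1.1·11 = 11.2; e = 17.2 − 11.2 = 6
h=13: q̂ = -0.9 + 1.1·13 = 13.4; e = 15.4 − 13.4 = 2
h=14: q̂ = -0.9 + 1.1·14 = 14.5; e = 11.5 − 14.5 = -3
h=16: q̂ = -0.9 + 1.1·16 = 16.7; e = 13.7 − 16.7 = -3
h=18: q̂ = -0.9 + 1.1·18 = 18.9; e = 19.9 − 18.9 = 1
Largest |e| is 6 at h = 11, residual 6.

h = 11, e = 6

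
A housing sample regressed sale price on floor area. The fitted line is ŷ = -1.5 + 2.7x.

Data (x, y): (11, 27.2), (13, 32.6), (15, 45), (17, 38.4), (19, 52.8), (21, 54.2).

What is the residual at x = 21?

ŷ = -1.5 + 2.7·21 = 55.2
r = 54.2 − 55.2 = -1

r = -1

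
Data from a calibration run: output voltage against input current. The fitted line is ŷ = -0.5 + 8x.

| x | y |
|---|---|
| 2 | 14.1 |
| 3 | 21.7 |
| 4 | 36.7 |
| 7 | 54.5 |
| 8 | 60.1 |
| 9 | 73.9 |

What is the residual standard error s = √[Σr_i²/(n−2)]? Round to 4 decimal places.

x=2: ŷ = -0.5 + 8·2 = 15.5; r = 14.1 − 15.5 = -1.4
x=3: ŷ = -0.5 + 8·3 = 23.5; r = 21.7 − 23.5 = -1.8
x=4: ŷ = -0.5 + 8·4 = 31.5; r = 36.7 − 31.5 = 5.2
x=7: ŷ = -0.5 + 8·7 = 55.5; r = 54.5 − 55.5 = -1
x=8: ŷ = -0.5 + 8·8 = 63.5; r = 60.1 − 63.5 = -3.4
x=9: ŷ = -0.5 + 8·9 = 71.5; r = 73.9 − 71.5 = 2.4
SSE = 1.96 + 3.24 + 27.04 + 1 + 11.56 + 5.76 = 50.56
s = √(50.56/4) = √12.64 ≈ 3.5553

s = 3.5553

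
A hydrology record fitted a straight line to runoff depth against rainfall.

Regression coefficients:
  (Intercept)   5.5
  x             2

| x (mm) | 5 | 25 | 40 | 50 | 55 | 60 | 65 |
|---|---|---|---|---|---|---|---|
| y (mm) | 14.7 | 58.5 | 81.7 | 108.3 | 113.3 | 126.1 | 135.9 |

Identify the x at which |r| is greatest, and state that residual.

x=5: ŷ = 5.5 + 2·5 = 15.5; r = 14.7 − 15.5 = -0.8
x=25: ŷ = 5.5 + 2·25 = 55.5; r = 58.5 − 55.5 = 3
x=40: ŷ = 5.5 + 2·40 = 85.5; r = 81.7 − 85.5 = -3.8
x=50: ŷ = 5.5 + 2·50 = 105.5; r = 108.3 − 105.5 = 2.8
x=55: ŷ = 5.5 + 2·55 = 115.5; r = 113.3 − 115.5 = -2.2
x=60: ŷ = 5.5 + 2·60 = 125.5; r = 126.1 − 125.5 = 0.6
x=65: ŷ = 5.5 + 2·65 = 135.5; r = 135.9 − 135.5 = 0.4
Largest |r| is 3.8 at x = 40, residual -3.8.

x = 40, r = -3.8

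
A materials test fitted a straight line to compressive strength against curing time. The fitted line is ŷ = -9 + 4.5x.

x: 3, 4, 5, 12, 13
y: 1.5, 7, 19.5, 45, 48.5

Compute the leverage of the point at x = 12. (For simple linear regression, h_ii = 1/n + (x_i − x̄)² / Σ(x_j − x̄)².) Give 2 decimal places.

h = 0.44

x̄ = (3 + 4 + 5 + 12 + 13)/5 = 7.4
Σ(x − x̄)² = 19.36 + 11.56 + 5.76 + 21.16 + 31.36 = 89.2
h = 1/5 + (4.6)²/89.2 = 0.2 + 0.23722 = 0.44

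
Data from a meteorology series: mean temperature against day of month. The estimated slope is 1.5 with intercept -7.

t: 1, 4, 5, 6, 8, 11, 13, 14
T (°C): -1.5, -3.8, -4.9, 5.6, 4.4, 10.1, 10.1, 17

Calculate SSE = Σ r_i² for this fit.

t=1: T̂ = -7 + 1.5·1 = -5.5; r = -1.5 − (-5.5) = 4
t=4: T̂ = -7 + 1.5·4 = -1; r = -3.8 − (-1) = -2.8
t=5: T̂ = -7 + 1.5·5 = 0.5; r = -4.9 − 0.5 = -5.4
t=6: T̂ = -7 + 1.5·6 = 2; r = 5.6 − 2 = 3.6
t=8: T̂ = -7 + 1.5·8 = 5; r = 4.4 − 5 = -0.6
t=11: T̂ = -7 + 1.5·11 = 9.5; r = 10.1 − 9.5 = 0.6
t=13: T̂ = -7 + 1.5·13 = 12.5; r = 10.1 − 12.5 = -2.4
t=14: T̂ = -7 + 1.5·14 = 14; r = 17 − 14 = 3
SSE = 16 + 7.84 + 29.16 + 12.96 + 0.36 + 0.36 + 5.76 + 9 = 81.44

SSE = 81.44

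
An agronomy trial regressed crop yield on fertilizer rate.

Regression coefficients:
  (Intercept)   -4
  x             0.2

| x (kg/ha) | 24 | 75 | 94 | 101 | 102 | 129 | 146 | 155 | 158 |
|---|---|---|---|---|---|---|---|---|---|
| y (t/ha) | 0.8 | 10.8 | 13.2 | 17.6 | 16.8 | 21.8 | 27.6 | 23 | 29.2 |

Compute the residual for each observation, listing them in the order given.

x=24: ŷ = -4 + 0.2·24 = 0.8; r = 0.8 − 0.8 = 0
x=75: ŷ = -4 + 0.2·75 = 11; r = 10.8 − 11 = -0.2
x=94: ŷ = -4 + 0.2·94 = 14.8; r = 13.2 − 14.8 = -1.6
x=101: ŷ = -4 + 0.2·101 = 16.2; r = 17.6 − 16.2 = 1.4
x=102: ŷ = -4 + 0.2·102 = 16.4; r = 16.8 − 16.4 = 0.4
x=129: ŷ = -4 + 0.2·129 = 21.8; r = 21.8 − 21.8 = 0
x=146: ŷ = -4 + 0.2·146 = 25.2; r = 27.6 − 25.2 = 2.4
x=155: ŷ = -4 + 0.2·155 = 27; r = 23 − 27 = -4
x=158: ŷ = -4 + 0.2·158 = 27.6; r = 29.2 − 27.6 = 1.6

0, -0.2, -1.6, 1.4, 0.4, 0, 2.4, -4, 1.6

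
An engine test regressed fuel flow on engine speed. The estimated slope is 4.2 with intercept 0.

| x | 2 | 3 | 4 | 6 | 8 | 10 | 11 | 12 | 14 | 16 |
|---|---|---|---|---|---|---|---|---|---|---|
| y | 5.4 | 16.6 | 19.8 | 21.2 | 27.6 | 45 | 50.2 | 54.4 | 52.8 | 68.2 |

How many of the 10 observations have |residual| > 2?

x=2: ŷ = 4.2·2 = 8.4; r = 5.4 − 8.4 = -3
x=3: ŷ = 4.2·3 = 12.6; r = 16.6 − 12.6 = 4
x=4: ŷ = 4.2·4 = 16.8; r = 19.8 − 16.8 = 3
x=6: ŷ = 4.2·6 = 25.2; r = 21.2 − 25.2 = -4
x=8: ŷ = 4.2·8 = 33.6; r = 27.6 − 33.6 = -6
x=10: ŷ = 4.2·10 = 42; r = 45 − 42 = 3
x=11: ŷ = 4.2·11 = 46.2; r = 50.2 − 46.2 = 4
x=12: ŷ = 4.2·12 = 50.4; r = 54.4 − 50.4 = 4
x=14: ŷ = 4.2·14 = 58.8; r = 52.8 − 58.8 = -6
x=16: ŷ = 4.2·16 = 67.2; r = 68.2 − 67.2 = 1
|r| > 2: x=2 (|r|=3), x=3 (|r|=4), x=4 (|r|=3), x=6 (|r|=4), x=8 (|r|=6), x=10 (|r|=3), x=11 (|r|=4), x=12 (|r|=4), x=14 (|r|=6) → 9

9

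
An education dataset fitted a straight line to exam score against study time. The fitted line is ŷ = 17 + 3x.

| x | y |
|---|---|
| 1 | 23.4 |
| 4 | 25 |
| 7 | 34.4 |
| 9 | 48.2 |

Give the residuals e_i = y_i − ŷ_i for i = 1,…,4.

x=1: ŷ = 17 + 3·1 = 20; e = 23.4 − 20 = 3.4
x=4: ŷ = 17 + 3·4 = 29; e = 25 − 29 = -4
x=7: ŷ = 17 + 3·7 = 38; e = 34.4 − 38 = -3.6
x=9: ŷ = 17 + 3·9 = 44; e = 48.2 − 44 = 4.2

3.4, -4, -3.6, 4.2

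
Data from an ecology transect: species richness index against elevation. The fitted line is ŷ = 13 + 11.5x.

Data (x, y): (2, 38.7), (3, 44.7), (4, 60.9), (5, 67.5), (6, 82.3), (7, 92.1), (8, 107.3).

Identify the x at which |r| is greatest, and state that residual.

x=2: ŷ = 13 + 11.5·2 = 36; r = 38.7 − 36 = 2.7
x=3: ŷ = 13 + 11.5·3 = 47.5; r = 44.7 − 47.5 = -2.8
x=4: ŷ = 13 + 11.5·4 = 59; r = 60.9 − 59 = 1.9
x=5: ŷ = 13 + 11.5·5 = 70.5; r = 67.5 − 70.5 = -3
x=6: ŷ = 13 + 11.5·6 = 82; r = 82.3 − 82 = 0.3
x=7: ŷ = 13 + 11.5·7 = 93.5; r = 92.1 − 93.5 = -1.4
x=8: ŷ = 13 + 11.5·8 = 105; r = 107.3 − 105 = 2.3
Largest |r| is 3 at x = 5, residual -3.

x = 5, r = -3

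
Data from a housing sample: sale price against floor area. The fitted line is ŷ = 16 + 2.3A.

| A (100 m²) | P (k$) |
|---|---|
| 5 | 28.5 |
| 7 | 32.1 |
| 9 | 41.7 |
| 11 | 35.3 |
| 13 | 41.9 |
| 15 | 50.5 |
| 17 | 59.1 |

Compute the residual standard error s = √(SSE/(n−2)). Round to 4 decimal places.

s = 4.3359

A=5: ŷ = 16 + 2.3·5 = 27.5; r = 28.5 − 27.5 = 1
A=7: ŷ = 16 + 2.3·7 = 32.1; r = 32.1 − 32.1 = 0
A=9: ŷ = 16 + 2.3·9 = 36.7; r = 41.7 − 36.7 = 5
A=11: ŷ = 16 + 2.3·11 = 41.3; r = 35.3 − 41.3 = -6
A=13: ŷ = 16 + 2.3·13 = 45.9; r = 41.9 − 45.9 = -4
A=15: ŷ = 16 + 2.3·15 = 50.5; r = 50.5 − 50.5 = 0
A=17: ŷ = 16 + 2.3·17 = 55.1; r = 59.1 − 55.1 = 4
SSE = 1 + 0 + 25 + 36 + 16 + 0 + 16 = 94
s = √(94/5) = √18.8 ≈ 4.3359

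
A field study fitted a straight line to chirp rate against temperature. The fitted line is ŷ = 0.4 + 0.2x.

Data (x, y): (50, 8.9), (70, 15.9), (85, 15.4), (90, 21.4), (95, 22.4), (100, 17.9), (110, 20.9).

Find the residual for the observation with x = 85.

ŷ = 0.4 + 0.2·85 = 17.4
e = 15.4 − 17.4 = -2

e = -2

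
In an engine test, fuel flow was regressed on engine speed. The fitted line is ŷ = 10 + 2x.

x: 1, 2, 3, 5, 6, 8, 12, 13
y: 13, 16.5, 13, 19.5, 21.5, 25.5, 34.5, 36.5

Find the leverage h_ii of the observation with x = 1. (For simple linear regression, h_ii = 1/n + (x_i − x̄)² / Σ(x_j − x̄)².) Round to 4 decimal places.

x̄ = (1 + 2 + 3 + 5 + 6 + 8 + 12 + 13)/8 = 6.25
Σ(x − x̄)² = 27.5625 + 18.0625 + 10.5625 + 1.5625 + 0.0625 + 3.0625 + 33.0625 + 45.5625 = 139.5
h = 1/8 + (-5.25)²/139.5 = 0.125 + 0.197581 = 0.3226

h = 0.3226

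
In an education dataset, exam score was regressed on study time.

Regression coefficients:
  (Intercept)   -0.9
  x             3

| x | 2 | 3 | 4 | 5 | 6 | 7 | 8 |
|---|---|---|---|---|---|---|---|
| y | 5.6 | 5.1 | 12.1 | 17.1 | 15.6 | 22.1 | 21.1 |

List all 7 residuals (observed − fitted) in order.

0.5, -3, 1, 3, -1.5, 2, -2

x=2: ŷ = -0.9 + 3·2 = 5.1; e = 5.6 − 5.1 = 0.5
x=3: ŷ = -0.9 + 3·3 = 8.1; e = 5.1 − 8.1 = -3
x=4: ŷ = -0.9 + 3·4 = 11.1; e = 12.1 − 11.1 = 1
x=5: ŷ = -0.9 + 3·5 = 14.1; e = 17.1 − 14.1 = 3
x=6: ŷ = -0.9 + 3·6 = 17.1; e = 15.6 − 17.1 = -1.5
x=7: ŷ = -0.9 + 3·7 = 20.1; e = 22.1 − 20.1 = 2
x=8: ŷ = -0.9 + 3·8 = 23.1; e = 21.1 − 23.1 = -2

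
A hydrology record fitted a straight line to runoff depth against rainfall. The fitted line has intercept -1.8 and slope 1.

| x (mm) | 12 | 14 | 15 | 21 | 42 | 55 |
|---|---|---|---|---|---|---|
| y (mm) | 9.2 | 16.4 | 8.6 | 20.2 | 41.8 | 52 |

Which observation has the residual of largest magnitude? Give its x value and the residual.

x=12: ŷ = -1.8 + 12 = 10.2; e = 9.2 − 10.2 = -1
x=14: ŷ = -1.8 + 14 = 12.2; e = 16.4 − 12.2 = 4.2
x=15: ŷ = -1.8 + 15 = 13.2; e = 8.6 − 13.2 = -4.6
x=21: ŷ = -1.8 + 21 = 19.2; e = 20.2 − 19.2 = 1
x=42: ŷ = -1.8 + 42 = 40.2; e = 41.8 − 40.2 = 1.6
x=55: ŷ = -1.8 + 55 = 53.2; e = 52 − 53.2 = -1.2
Largest |e| is 4.6 at x = 15, residual -4.6.

x = 15, e = -4.6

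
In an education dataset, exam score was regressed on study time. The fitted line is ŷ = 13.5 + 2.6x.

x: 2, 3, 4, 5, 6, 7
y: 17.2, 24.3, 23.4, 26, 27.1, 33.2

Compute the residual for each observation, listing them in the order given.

-1.5, 3, -0.5, -0.5, -2, 1.5

x=2: ŷ = 13.5 + 2.6·2 = 18.7; r = 17.2 − 18.7 = -1.5
x=3: ŷ = 13.5 + 2.6·3 = 21.3; r = 24.3 − 21.3 = 3
x=4: ŷ = 13.5 + 2.6·4 = 23.9; r = 23.4 − 23.9 = -0.5
x=5: ŷ = 13.5 + 2.6·5 = 26.5; r = 26 − 26.5 = -0.5
x=6: ŷ = 13.5 + 2.6·6 = 29.1; r = 27.1 − 29.1 = -2
x=7: ŷ = 13.5 + 2.6·7 = 31.7; r = 33.2 − 31.7 = 1.5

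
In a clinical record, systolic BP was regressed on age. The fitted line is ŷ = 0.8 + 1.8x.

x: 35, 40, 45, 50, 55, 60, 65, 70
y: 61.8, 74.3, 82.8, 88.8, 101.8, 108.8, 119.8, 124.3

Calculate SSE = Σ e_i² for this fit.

SSE = 25.5

x=35: ŷ = 0.8 + 1.8·35 = 63.8; e = 61.8 − 63.8 = -2
x=40: ŷ = 0.8 + 1.8·40 = 72.8; e = 74.3 − 72.8 = 1.5
x=45: ŷ = 0.8 + 1.8·45 = 81.8; e = 82.8 − 81.8 = 1
x=50: ŷ = 0.8 + 1.8·50 = 90.8; e = 88.8 − 90.8 = -2
x=55: ŷ = 0.8 + 1.8·55 = 99.8; e = 101.8 − 99.8 = 2
x=60: ŷ = 0.8 + 1.8·60 = 108.8; e = 108.8 − 108.8 = 0
x=65: ŷ = 0.8 + 1.8·65 = 117.8; e = 119.8 − 117.8 = 2
x=70: ŷ = 0.8 + 1.8·70 = 126.8; e = 124.3 − 126.8 = -2.5
SSE = 4 + 2.25 + 1 + 4 + 4 + 0 + 4 + 6.25 = 25.5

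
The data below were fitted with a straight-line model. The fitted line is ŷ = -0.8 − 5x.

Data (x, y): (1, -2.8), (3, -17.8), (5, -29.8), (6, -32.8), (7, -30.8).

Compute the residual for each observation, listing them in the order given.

x=1: ŷ = -0.8 − 5·1 = -5.8; r = -2.8 − (-5.8) = 3
x=3: ŷ = -0.8 − 5·3 = -15.8; r = -17.8 − (-15.8) = -2
x=5: ŷ = -0.8 − 5·5 = -25.8; r = -29.8 − (-25.8) = -4
x=6: ŷ = -0.8 − 5·6 = -30.8; r = -32.8 − (-30.8) = -2
x=7: ŷ = -0.8 − 5·7 = -35.8; r = -30.8 − (-35.8) = 5

3, -2, -4, -2, 5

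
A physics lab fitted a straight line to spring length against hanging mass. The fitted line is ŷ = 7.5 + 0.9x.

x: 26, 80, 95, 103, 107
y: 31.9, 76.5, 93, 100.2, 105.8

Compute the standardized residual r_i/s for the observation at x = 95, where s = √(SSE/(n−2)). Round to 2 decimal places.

x=26: ŷ = 7.5 + 0.9·26 = 30.9; r = 31.9 − 30.9 = 1
x=80: ŷ = 7.5 + 0.9·80 = 79.5; r = 76.5 − 79.5 = -3
x=95: ŷ = 7.5 + 0.9·95 = 93; r = 93 − 93 = 0
x=103: ŷ = 7.5 + 0.9·103 = 100.2; r = 100.2 − 100.2 = 0
x=107: ŷ = 7.5 + 0.9·107 = 103.8; r = 105.8 − 103.8 = 2
SSE = 1 + 9 + 0 + 0 + 4 = 14
s = √(14/3) = 2.16025
r/s = 0 / 2.16025 = 0.00

0.00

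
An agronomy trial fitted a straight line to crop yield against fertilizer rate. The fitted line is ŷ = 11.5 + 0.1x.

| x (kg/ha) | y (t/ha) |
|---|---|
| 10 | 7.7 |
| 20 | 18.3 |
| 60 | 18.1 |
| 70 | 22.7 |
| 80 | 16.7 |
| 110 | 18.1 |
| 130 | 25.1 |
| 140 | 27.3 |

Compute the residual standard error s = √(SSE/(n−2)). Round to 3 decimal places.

x=10: ŷ = 11.5 + 0.1·10 = 12.5; r = 7.7 − 12.5 = -4.8
x=20: ŷ = 11.5 + 0.1·20 = 13.5; r = 18.3 − 13.5 = 4.8
x=60: ŷ = 11.5 + 0.1·60 = 17.5; r = 18.1 − 17.5 = 0.6
x=70: ŷ = 11.5 + 0.1·70 = 18.5; r = 22.7 − 18.5 = 4.2
x=80: ŷ = 11.5 + 0.1·80 = 19.5; r = 16.7 − 19.5 = -2.8
x=110: ŷ = 11.5 + 0.1·110 = 22.5; r = 18.1 − 22.5 = -4.4
x=130: ŷ = 11.5 + 0.1·130 = 24.5; r = 25.1 − 24.5 = 0.6
x=140: ŷ = 11.5 + 0.1·140 = 25.5; r = 27.3 − 25.5 = 1.8
SSE = 23.04 + 23.04 + 0.36 + 17.64 + 7.84 + 19.36 + 0.36 + 3.24 = 94.88
s = √(94.88/6) = √15.8133 ≈ 3.977

s = 3.977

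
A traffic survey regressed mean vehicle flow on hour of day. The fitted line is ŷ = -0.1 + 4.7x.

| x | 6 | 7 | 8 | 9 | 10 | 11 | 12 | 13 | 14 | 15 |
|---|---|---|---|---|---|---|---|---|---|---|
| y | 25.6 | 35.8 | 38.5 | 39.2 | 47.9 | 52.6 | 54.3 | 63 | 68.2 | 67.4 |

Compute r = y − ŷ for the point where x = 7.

r = 3

ŷ = -0.1 + 4.7·7 = 32.8
r = 35.8 − 32.8 = 3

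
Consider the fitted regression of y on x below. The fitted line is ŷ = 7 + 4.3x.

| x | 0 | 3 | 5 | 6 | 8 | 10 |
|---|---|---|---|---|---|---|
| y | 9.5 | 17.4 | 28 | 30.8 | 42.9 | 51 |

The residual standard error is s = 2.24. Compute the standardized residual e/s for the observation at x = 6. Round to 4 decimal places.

-0.8929

ŷ = 7 + 4.3·6 = 32.8
e = 30.8 − 32.8 = -2
e/s = -2 / 2.24 = -0.8929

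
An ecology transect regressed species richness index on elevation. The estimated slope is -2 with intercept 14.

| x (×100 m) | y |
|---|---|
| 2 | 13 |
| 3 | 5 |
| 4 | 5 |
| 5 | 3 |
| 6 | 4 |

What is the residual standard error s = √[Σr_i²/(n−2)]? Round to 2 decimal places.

s = 2.83

x=2: ŷ = 14 − 2·2 = 10; r = 13 − 10 = 3
x=3: ŷ = 14 − 2·3 = 8; r = 5 − 8 = -3
x=4: ŷ = 14 − 2·4 = 6; r = 5 − 6 = -1
x=5: ŷ = 14 − 2·5 = 4; r = 3 − 4 = -1
x=6: ŷ = 14 − 2·6 = 2; r = 4 − 2 = 2
SSE = 9 + 9 + 1 + 1 + 4 = 24
s = √(24/3) = √8 ≈ 2.83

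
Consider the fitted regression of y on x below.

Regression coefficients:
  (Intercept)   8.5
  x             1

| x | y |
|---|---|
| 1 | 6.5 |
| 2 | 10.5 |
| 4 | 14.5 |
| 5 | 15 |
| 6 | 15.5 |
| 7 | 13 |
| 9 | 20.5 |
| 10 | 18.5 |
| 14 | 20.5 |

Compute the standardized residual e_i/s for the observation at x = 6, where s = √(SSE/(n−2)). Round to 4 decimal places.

0.4441

x=1: ŷ = 8.5 + 1 = 9.5; e = 6.5 − 9.5 = -3
x=2: ŷ = 8.5 + 2 = 10.5; e = 10.5 − 10.5 = 0
x=4: ŷ = 8.5 + 4 = 12.5; e = 14.5 − 12.5 = 2
x=5: ŷ = 8.5 + 5 = 13.5; e = 15 − 13.5 = 1.5
x=6: ŷ = 8.5 + 6 = 14.5; e = 15.5 − 14.5 = 1
x=7: ŷ = 8.5 + 7 = 15.5; e = 13 − 15.5 = -2.5
x=9: ŷ = 8.5 + 9 = 17.5; e = 20.5 − 17.5 = 3
x=10: ŷ = 8.5 + 10 = 18.5; e = 18.5 − 18.5 = 0
x=14: ŷ = 8.5 + 14 = 22.5; e = 20.5 − 22.5 = -2
SSE = 9 + 0 + 4 + 2.25 + 1 + 6.25 + 9 + 0 + 4 = 35.5
s = √(35.5/7) = 2.25198
e/s = 1 / 2.25198 = 0.4441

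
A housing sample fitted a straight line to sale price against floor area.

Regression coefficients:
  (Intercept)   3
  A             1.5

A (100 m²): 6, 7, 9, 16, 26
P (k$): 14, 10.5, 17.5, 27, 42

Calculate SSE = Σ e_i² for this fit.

A=6: P̂ = 3 + 1.5·6 = 12; e = 14 − 12 = 2
A=7: P̂ = 3 + 1.5·7 = 13.5; e = 10.5 − 13.5 = -3
A=9: P̂ = 3 + 1.5·9 = 16.5; e = 17.5 − 16.5 = 1
A=16: P̂ = 3 + 1.5·16 = 27; e = 27 − 27 = 0
A=26: P̂ = 3 + 1.5·26 = 42; e = 42 − 42 = 0
SSE = 4 + 9 + 1 + 0 + 0 = 14

SSE = 14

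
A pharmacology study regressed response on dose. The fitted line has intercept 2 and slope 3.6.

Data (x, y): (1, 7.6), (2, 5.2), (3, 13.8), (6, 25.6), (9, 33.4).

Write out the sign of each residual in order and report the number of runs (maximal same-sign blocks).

4 runs

x=1: ŷ = 2 + 3.6·1 = 5.6; e = 7.6 − 5.6 = 2
x=2: ŷ = 2 + 3.6·2 = 9.2; e = 5.2 − 9.2 = -4
x=3: ŷ = 2 + 3.6·3 = 12.8; e = 13.8 − 12.8 = 1
x=6: ŷ = 2 + 3.6·6 = 23.6; e = 25.6 − 23.6 = 2
x=9: ŷ = 2 + 3.6·9 = 34.4; e = 33.4 − 34.4 = -1
Signs: + − + + −
Runs: +×1, −×1, +×2, −×1 → 4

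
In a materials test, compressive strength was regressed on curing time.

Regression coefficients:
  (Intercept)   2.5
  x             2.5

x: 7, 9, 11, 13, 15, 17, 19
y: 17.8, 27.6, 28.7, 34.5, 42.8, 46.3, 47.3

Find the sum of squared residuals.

SSE = 30.36

x=7: ŷ = 2.5 + 2.5·7 = 20; e = 17.8 − 20 = -2.2
x=9: ŷ = 2.5 + 2.5·9 = 25; e = 27.6 − 25 = 2.6
x=11: ŷ = 2.5 + 2.5·11 = 30; e = 28.7 − 30 = -1.3
x=13: ŷ = 2.5 + 2.5·13 = 35; e = 34.5 − 35 = -0.5
x=15: ŷ = 2.5 + 2.5·15 = 40; e = 42.8 − 40 = 2.8
x=17: ŷ = 2.5 + 2.5·17 = 45; e = 46.3 − 45 = 1.3
x=19: ŷ = 2.5 + 2.5·19 = 50; e = 47.3 − 50 = -2.7
SSE = 4.84 + 6.76 + 1.69 + 0.25 + 7.84 + 1.69 + 7.29 = 30.36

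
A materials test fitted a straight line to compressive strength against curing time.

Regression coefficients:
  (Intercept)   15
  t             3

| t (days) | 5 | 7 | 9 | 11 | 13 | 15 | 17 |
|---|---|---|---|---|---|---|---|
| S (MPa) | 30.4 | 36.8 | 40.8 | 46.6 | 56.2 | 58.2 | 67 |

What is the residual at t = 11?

ŷ = 15 + 3·11 = 48
e = 46.6 − 48 = -1.4

e = -1.4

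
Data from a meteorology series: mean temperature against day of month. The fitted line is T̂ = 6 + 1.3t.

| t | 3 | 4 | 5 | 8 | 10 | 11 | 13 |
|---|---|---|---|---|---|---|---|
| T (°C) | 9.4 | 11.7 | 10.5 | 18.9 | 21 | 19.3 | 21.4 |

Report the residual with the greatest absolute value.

r = 2.5

t=3: T̂ = 6 + 1.3·3 = 9.9; r = 9.4 − 9.9 = -0.5
t=4: T̂ = 6 + 1.3·4 = 11.2; r = 11.7 − 11.2 = 0.5
t=5: T̂ = 6 + 1.3·5 = 12.5; r = 10.5 − 12.5 = -2
t=8: T̂ = 6 + 1.3·8 = 16.4; r = 18.9 − 16.4 = 2.5
t=10: T̂ = 6 + 1.3·10 = 19; r = 21 − 19 = 2
t=11: T̂ = 6 + 1.3·11 = 20.3; r = 19.3 − 20.3 = -1
t=13: T̂ = 6 + 1.3·13 = 22.9; r = 21.4 − 22.9 = -1.5
Largest |r| is 2.5 at t = 8, residual 2.5.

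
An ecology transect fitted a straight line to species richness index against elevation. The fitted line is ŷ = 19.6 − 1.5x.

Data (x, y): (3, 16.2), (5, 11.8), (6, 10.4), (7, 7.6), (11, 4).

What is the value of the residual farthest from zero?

x=3: ŷ = 19.6 − 1.5·3 = 15.1; e = 16.2 − 15.1 = 1.1
x=5: ŷ = 19.6 − 1.5·5 = 12.1; e = 11.8 − 12.1 = -0.3
x=6: ŷ = 19.6 − 1.5·6 = 10.6; e = 10.4 − 10.6 = -0.2
x=7: ŷ = 19.6 − 1.5·7 = 9.1; e = 7.6 − 9.1 = -1.5
x=11: ŷ = 19.6 − 1.5·11 = 3.1; e = 4 − 3.1 = 0.9
Largest |e| is 1.5 at x = 7, residual -1.5.

e = -1.5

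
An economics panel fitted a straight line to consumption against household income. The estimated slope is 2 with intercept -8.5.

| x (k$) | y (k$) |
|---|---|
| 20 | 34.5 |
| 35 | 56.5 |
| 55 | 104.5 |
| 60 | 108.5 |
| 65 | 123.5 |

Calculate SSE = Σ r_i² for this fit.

x=20: ŷ = -8.5 + 2·20 = 31.5; r = 34.5 − 31.5 = 3
x=35: ŷ = -8.5 + 2·35 = 61.5; r = 56.5 − 61.5 = -5
x=55: ŷ = -8.5 + 2·55 = 101.5; r = 104.5 − 101.5 = 3
x=60: ŷ = -8.5 + 2·60 = 111.5; r = 108.5 − 111.5 = -3
x=65: ŷ = -8.5 + 2·65 = 121.5; r = 123.5 − 121.5 = 2
SSE = 9 + 25 + 9 + 9 + 4 = 56

SSE = 56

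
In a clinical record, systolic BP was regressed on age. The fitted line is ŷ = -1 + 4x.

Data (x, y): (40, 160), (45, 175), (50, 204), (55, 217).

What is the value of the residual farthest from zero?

r = 5

x=40: ŷ = -1 + 4·40 = 159; r = 160 − 159 = 1
x=45: ŷ = -1 + 4·45 = 179; r = 175 − 179 = -4
x=50: ŷ = -1 + 4·50 = 199; r = 204 − 199 = 5
x=55: ŷ = -1 + 4·55 = 219; r = 217 − 219 = -2
Largest |r| is 5 at x = 50, residual 5.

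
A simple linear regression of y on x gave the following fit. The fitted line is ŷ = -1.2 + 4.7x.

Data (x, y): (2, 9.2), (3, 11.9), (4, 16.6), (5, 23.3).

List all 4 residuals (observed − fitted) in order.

1, -1, -1, 1

x=2: ŷ = -1.2 + 4.7·2 = 8.2; r = 9.2 − 8.2 = 1
x=3: ŷ = -1.2 + 4.7·3 = 12.9; r = 11.9 − 12.9 = -1
x=4: ŷ = -1.2 + 4.7·4 = 17.6; r = 16.6 − 17.6 = -1
x=5: ŷ = -1.2 + 4.7·5 = 22.3; r = 23.3 − 22.3 = 1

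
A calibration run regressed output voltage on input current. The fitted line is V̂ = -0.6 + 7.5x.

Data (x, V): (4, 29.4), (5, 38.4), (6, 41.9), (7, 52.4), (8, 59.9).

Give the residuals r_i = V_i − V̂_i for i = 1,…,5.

x=4: V̂ = -0.6 + 7.5·4 = 29.4; r = 29.4 − 29.4 = 0
x=5: V̂ = -0.6 + 7.5·5 = 36.9; r = 38.4 − 36.9 = 1.5
x=6: V̂ = -0.6 + 7.5·6 = 44.4; r = 41.9 − 44.4 = -2.5
x=7: V̂ = -0.6 + 7.5·7 = 51.9; r = 52.4 − 51.9 = 0.5
x=8: V̂ = -0.6 + 7.5·8 = 59.4; r = 59.9 − 59.4 = 0.5

0, 1.5, -2.5, 0.5, 0.5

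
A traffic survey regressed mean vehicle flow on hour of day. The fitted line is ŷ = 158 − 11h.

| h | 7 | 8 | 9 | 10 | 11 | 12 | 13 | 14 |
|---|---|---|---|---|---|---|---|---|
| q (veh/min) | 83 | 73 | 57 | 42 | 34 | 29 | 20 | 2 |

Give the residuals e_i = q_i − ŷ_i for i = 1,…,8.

2, 3, -2, -6, -3, 3, 5, -2

h=7: ŷ = 158 − 11·7 = 81; e = 83 − 81 = 2
h=8: ŷ = 158 − 11·8 = 70; e = 73 − 70 = 3
h=9: ŷ = 158 − 11·9 = 59; e = 57 − 59 = -2
h=10: ŷ = 158 − 11·10 = 48; e = 42 − 48 = -6
h=11: ŷ = 158 − 11·11 = 37; e = 34 − 37 = -3
h=12: ŷ = 158 − 11·12 = 26; e = 29 − 26 = 3
h=13: ŷ = 158 − 11·13 = 15; e = 20 − 15 = 5
h=14: ŷ = 158 − 11·14 = 4; e = 2 − 4 = -2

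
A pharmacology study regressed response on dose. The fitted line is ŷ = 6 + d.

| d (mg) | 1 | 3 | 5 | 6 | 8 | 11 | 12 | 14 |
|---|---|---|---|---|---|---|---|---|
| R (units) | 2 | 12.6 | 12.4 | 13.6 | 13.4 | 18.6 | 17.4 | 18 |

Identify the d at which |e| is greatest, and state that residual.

d=1: ŷ = 6 + 1 = 7; e = 2 − 7 = -5
d=3: ŷ = 6 + 3 = 9; e = 12.6 − 9 = 3.6
d=5: ŷ = 6 + 5 = 11; e = 12.4 − 11 = 1.4
d=6: ŷ = 6 + 6 = 12; e = 13.6 − 12 = 1.6
d=8: ŷ = 6 + 8 = 14; e = 13.4 − 14 = -0.6
d=11: ŷ = 6 + 11 = 17; e = 18.6 − 17 = 1.6
d=12: ŷ = 6 + 12 = 18; e = 17.4 − 18 = -0.6
d=14: ŷ = 6 + 14 = 20; e = 18 − 20 = -2
Largest |e| is 5 at d = 1, residual -5.

d = 1, e = -5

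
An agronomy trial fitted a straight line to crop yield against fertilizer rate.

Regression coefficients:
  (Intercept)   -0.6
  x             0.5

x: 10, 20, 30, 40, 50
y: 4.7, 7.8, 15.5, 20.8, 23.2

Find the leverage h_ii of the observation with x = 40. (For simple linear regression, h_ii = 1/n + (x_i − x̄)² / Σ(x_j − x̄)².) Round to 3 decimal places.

x̄ = (10 + 20 + 30 + 40 + 50)/5 = 30
Σ(x − x̄)² = 400 + 100 + 0 + 100 + 400 = 1000
h = 1/5 + (10)²/1000 = 0.2 + 0.1 = 0.300

h = 0.300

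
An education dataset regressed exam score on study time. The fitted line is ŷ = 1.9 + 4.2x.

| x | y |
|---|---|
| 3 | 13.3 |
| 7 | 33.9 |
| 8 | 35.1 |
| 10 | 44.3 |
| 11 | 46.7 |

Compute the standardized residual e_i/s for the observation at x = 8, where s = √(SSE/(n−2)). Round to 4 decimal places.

x=3: ŷ = 1.9 + 4.2·3 = 14.5; e = 13.3 − 14.5 = -1.2
x=7: ŷ = 1.9 + 4.2·7 = 31.3; e = 33.9 − 31.3 = 2.6
x=8: ŷ = 1.9 + 4.2·8 = 35.5; e = 35.1 − 35.5 = -0.4
x=10: ŷ = 1.9 + 4.2·10 = 43.9; e = 44.3 − 43.9 = 0.4
x=11: ŷ = 1.9 + 4.2·11 = 48.1; e = 46.7 − 48.1 = -1.4
SSE = 1.44 + 6.76 + 0.16 + 0.16 + 1.96 = 10.48
s = √(10.48/3) = 1.86905
e/s = -0.4 / 1.86905 = -0.2140

-0.2140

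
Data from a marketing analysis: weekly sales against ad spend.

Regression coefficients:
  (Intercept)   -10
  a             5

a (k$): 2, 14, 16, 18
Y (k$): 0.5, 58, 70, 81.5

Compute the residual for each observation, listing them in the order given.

0.5, -2, 0, 1.5

a=2: Ŷ = -10 + 5·2 = 0; r = 0.5 − 0 = 0.5
a=14: Ŷ = -10 + 5·14 = 60; r = 58 − 60 = -2
a=16: Ŷ = -10 + 5·16 = 70; r = 70 − 70 = 0
a=18: Ŷ = -10 + 5·18 = 80; r = 81.5 − 80 = 1.5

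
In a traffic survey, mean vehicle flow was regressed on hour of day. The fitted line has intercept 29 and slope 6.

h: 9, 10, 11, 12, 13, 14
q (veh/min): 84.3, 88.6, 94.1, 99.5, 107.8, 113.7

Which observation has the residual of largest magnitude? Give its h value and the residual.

h=9: ŷ = 29 + 6·9 = 83; e = 84.3 − 83 = 1.3
h=10: ŷ = 29 + 6·10 = 89; e = 88.6 − 89 = -0.4
h=11: ŷ = 29 + 6·11 = 95; e = 94.1 − 95 = -0.9
h=12: ŷ = 29 + 6·12 = 101; e = 99.5 − 101 = -1.5
h=13: ŷ = 29 + 6·13 = 107; e = 107.8 − 107 = 0.8
h=14: ŷ = 29 + 6·14 = 113; e = 113.7 − 113 = 0.7
Largest |e| is 1.5 at h = 12, residual -1.5.

h = 12, e = -1.5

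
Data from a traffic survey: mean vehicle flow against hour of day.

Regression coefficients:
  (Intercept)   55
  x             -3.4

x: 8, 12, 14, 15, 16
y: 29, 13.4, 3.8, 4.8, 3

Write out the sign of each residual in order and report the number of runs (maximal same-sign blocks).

x=8: ŷ = 55 − 3.4·8 = 27.8; e = 29 − 27.8 = 1.2
x=12: ŷ = 55 − 3.4·12 = 14.2; e = 13.4 − 14.2 = -0.8
x=14: ŷ = 55 − 3.4·14 = 7.4; e = 3.8 − 7.4 = -3.6
x=15: ŷ = 55 − 3.4·15 = 4; e = 4.8 − 4 = 0.8
x=16: ŷ = 55 − 3.4·16 = 0.6; e = 3 − 0.6 = 2.4
Signs: + − − + +
Runs: +×1, −×2, +×2 → 3

3 runs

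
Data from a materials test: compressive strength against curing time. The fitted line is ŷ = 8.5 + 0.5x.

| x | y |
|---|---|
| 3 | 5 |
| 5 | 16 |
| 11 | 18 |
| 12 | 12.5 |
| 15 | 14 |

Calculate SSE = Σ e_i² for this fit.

x=3: ŷ = 8.5 + 0.5·3 = 10; e = 5 − 10 = -5
x=5: ŷ = 8.5 + 0.5·5 = 11; e = 16 − 11 = 5
x=11: ŷ = 8.5 + 0.5·11 = 14; e = 18 − 14 = 4
x=12: ŷ = 8.5 + 0.5·12 = 14.5; e = 12.5 − 14.5 = -2
x=15: ŷ = 8.5 + 0.5·15 = 16; e = 14 − 16 = -2
SSE = 25 + 25 + 16 + 4 + 4 = 74

SSE = 74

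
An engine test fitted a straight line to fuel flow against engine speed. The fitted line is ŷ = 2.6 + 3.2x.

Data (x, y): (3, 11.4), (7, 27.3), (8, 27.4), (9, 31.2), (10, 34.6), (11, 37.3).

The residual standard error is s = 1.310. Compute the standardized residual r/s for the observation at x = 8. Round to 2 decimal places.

-0.61

ŷ = 2.6 + 3.2·8 = 28.2
r = 27.4 − 28.2 = -0.8
r/s = -0.8 / 1.310 = -0.61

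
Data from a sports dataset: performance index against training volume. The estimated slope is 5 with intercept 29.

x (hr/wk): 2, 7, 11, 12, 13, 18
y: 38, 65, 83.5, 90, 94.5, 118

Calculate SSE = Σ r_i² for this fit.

x=2: ŷ = 29 + 5·2 = 39; r = 38 − 39 = -1
x=7: ŷ = 29 + 5·7 = 64; r = 65 − 64 = 1
x=11: ŷ = 29 + 5·11 = 84; r = 83.5 − 84 = -0.5
x=12: ŷ = 29 + 5·12 = 89; r = 90 − 89 = 1
x=13: ŷ = 29 + 5·13 = 94; r = 94.5 − 94 = 0.5
x=18: ŷ = 29 + 5·18 = 119; r = 118 − 119 = -1
SSE = 1 + 1 + 0.25 + 1 + 0.25 + 1 = 4.5

SSE = 4.5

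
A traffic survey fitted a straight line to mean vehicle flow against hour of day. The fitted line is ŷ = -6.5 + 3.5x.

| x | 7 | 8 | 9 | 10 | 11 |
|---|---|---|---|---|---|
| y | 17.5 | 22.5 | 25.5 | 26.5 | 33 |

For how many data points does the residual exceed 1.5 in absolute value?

1

x=7: ŷ = -6.5 + 3.5·7 = 18; r = 17.5 − 18 = -0.5
x=8: ŷ = -6.5 + 3.5·8 = 21.5; r = 22.5 − 21.5 = 1
x=9: ŷ = -6.5 + 3.5·9 = 25; r = 25.5 − 25 = 0.5
x=10: ŷ = -6.5 + 3.5·10 = 28.5; r = 26.5 − 28.5 = -2
x=11: ŷ = -6.5 + 3.5·11 = 32; r = 33 − 32 = 1
|r| > 1.5: x=10 (|r|=2) → 1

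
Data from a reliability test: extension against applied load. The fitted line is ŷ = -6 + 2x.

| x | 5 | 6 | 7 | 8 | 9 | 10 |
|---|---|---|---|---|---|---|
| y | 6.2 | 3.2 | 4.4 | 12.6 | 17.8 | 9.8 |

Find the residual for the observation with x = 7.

e = -3.6

ŷ = -6 + 2·7 = 8
e = 4.4 − 8 = -3.6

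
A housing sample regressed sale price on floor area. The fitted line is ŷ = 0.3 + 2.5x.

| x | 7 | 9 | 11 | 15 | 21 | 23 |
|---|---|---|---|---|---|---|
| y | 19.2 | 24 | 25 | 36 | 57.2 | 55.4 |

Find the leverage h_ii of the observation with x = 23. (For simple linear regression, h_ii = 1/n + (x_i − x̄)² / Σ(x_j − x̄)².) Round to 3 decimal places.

x̄ = (7 + 9 + 11 + 15 + 21 + 23)/6 = 14.3333
Σ(x − x̄)² = 53.7778 + 28.4444 + 11.1111 + 0.444444 + 44.4444 + 75.1111 = 213.333
h = 1/6 + (8.66667)²/213.333 = 0.166667 + 0.352083 = 0.519

h = 0.519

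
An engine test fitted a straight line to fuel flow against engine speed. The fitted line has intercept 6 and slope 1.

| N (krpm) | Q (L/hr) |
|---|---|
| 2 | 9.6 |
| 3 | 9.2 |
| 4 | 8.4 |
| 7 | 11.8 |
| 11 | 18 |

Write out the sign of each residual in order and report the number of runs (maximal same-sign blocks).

N=2: ŷ = 6 + 2 = 8; e = 9.6 − 8 = 1.6
N=3: ŷ = 6 + 3 = 9; e = 9.2 − 9 = 0.2
N=4: ŷ = 6 + 4 = 10; e = 8.4 − 10 = -1.6
N=7: ŷ = 6 + 7 = 13; e = 11.8 − 13 = -1.2
N=11: ŷ = 6 + 11 = 17; e = 18 − 17 = 1
Signs: + + − − +
Runs: +×2, −×2, +×1 → 3

3 runs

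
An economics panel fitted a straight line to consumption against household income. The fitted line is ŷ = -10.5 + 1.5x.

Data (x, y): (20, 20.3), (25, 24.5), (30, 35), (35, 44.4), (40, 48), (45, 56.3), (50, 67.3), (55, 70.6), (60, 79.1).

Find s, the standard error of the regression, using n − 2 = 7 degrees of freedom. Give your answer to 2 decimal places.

x=20: ŷ = -10.5 + 1.5·20 = 19.5; r = 20.3 − 19.5 = 0.8
x=25: ŷ = -10.5 + 1.5·25 = 27; r = 24.5 − 27 = -2.5
x=30: ŷ = -10.5 + 1.5·30 = 34.5; r = 35 − 34.5 = 0.5
x=35: ŷ = -10.5 + 1.5·35 = 42; r = 44.4 − 42 = 2.4
x=40: ŷ = -10.5 + 1.5·40 = 49.5; r = 48 − 49.5 = -1.5
x=45: ŷ = -10.5 + 1.5·45 = 57; r = 56.3 − 57 = -0.7
x=50: ŷ = -10.5 + 1.5·50 = 64.5; r = 67.3 − 64.5 = 2.8
x=55: ŷ = -10.5 + 1.5·55 = 72; r = 70.6 − 72 = -1.4
x=60: ŷ = -10.5 + 1.5·60 = 79.5; r = 79.1 − 79.5 = -0.4
SSE = 0.64 + 6.25 + 0.25 + 5.76 + 2.25 + 0.49 + 7.84 + 1.96 + 0.16 = 25.6
s = √(25.6/7) = √3.65714 ≈ 1.91

s = 1.91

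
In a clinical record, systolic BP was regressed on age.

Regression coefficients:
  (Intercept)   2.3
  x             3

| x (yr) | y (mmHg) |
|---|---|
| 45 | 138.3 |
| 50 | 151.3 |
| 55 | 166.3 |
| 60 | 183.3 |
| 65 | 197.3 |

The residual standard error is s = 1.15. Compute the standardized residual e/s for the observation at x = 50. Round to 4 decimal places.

-0.8696

ŷ = 2.3 + 3·50 = 152.3
e = 151.3 − 152.3 = -1
e/s = -1 / 1.15 = -0.8696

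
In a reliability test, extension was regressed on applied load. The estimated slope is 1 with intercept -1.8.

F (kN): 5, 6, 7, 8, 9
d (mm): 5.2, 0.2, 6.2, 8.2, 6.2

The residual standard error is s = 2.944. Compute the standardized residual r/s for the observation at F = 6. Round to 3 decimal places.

-1.359

ŷ = -1.8 + 6 = 4.2
r = 0.2 − 4.2 = -4
r/s = -4 / 2.944 = -1.359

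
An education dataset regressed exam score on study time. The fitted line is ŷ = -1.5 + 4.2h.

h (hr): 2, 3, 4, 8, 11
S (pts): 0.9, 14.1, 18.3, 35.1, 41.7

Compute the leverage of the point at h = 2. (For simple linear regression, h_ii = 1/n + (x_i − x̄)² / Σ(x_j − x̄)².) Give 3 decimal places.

h = 0.427

h̄ = (2 + 3 + 4 + 8 + 11)/5 = 5.6
Σ(h − h̄)² = 12.96 + 6.76 + 2.56 + 5.76 + 29.16 = 57.2
h = 1/5 + (-3.6)²/57.2 = 0.2 + 0.226573 = 0.427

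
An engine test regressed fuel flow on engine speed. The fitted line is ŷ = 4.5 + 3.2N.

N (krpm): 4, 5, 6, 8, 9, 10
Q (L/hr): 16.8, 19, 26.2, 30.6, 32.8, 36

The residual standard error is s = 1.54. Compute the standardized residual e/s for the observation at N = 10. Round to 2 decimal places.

-0.32

ŷ = 4.5 + 3.2·10 = 36.5
e = 36 − 36.5 = -0.5
e/s = -0.5 / 1.54 = -0.32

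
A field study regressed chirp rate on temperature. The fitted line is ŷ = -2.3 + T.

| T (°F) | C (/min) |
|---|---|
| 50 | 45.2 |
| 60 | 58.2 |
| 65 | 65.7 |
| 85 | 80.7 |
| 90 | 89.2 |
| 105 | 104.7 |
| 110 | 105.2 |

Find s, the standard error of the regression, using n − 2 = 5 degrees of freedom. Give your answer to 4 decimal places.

T=50: ŷ = -2.3 + 50 = 47.7; e = 45.2 − 47.7 = -2.5
T=60: ŷ = -2.3 + 60 = 57.7; e = 58.2 − 57.7 = 0.5
T=65: ŷ = -2.3 + 65 = 62.7; e = 65.7 − 62.7 = 3
T=85: ŷ = -2.3 + 85 = 82.7; e = 80.7 − 82.7 = -2
T=90: ŷ = -2.3 + 90 = 87.7; e = 89.2 − 87.7 = 1.5
T=105: ŷ = -2.3 + 105 = 102.7; e = 104.7 − 102.7 = 2
T=110: ŷ = -2.3 + 110 = 107.7; e = 105.2 − 107.7 = -2.5
SSE = 6.25 + 0.25 + 9 + 4 + 2.25 + 4 + 6.25 = 32
s = √(32/5) = √6.4 ≈ 2.5298

s = 2.5298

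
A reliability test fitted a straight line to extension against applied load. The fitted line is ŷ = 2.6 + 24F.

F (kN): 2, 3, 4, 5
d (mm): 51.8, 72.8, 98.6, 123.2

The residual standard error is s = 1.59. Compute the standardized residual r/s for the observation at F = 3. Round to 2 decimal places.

ŷ = 2.6 + 24·3 = 74.6
r = 72.8 − 74.6 = -1.8
r/s = -1.8 / 1.59 = -1.13

-1.13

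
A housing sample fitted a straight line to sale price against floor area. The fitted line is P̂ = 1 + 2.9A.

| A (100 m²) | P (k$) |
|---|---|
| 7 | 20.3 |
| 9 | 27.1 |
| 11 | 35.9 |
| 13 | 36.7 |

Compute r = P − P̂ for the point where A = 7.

r = -1

P̂ = 1 + 2.9·7 = 21.3
r = 20.3 − 21.3 = -1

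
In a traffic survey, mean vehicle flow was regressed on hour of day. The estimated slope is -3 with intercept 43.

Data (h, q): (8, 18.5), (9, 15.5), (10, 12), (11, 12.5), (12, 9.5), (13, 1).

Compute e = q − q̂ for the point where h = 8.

e = -0.5

q̂ = 43 − 3·8 = 19
e = 18.5 − 19 = -0.5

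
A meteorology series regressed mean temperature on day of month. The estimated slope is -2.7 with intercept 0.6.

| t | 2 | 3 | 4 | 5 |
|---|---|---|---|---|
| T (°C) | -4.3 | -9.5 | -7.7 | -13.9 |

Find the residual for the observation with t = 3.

r = -2

ŷ = 0.6 − 2.7·3 = -7.5
r = -9.5 − (-7.5) = -2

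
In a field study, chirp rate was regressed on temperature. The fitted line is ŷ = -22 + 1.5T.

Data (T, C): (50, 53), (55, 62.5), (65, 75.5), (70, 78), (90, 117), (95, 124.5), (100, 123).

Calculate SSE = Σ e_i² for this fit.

T=50: ŷ = -22 + 1.5·50 = 53; e = 53 − 53 = 0
T=55: ŷ = -22 + 1.5·55 = 60.5; e = 62.5 − 60.5 = 2
T=65: ŷ = -22 + 1.5·65 = 75.5; e = 75.5 − 75.5 = 0
T=70: ŷ = -22 + 1.5·70 = 83; e = 78 − 83 = -5
T=90: ŷ = -22 + 1.5·90 = 113; e = 117 − 113 = 4
T=95: ŷ = -22 + 1.5·95 = 120.5; e = 124.5 − 120.5 = 4
T=100: ŷ = -22 + 1.5·100 = 128; e = 123 − 128 = -5
SSE = 0 + 4 + 0 + 25 + 16 + 16 + 25 = 86

SSE = 86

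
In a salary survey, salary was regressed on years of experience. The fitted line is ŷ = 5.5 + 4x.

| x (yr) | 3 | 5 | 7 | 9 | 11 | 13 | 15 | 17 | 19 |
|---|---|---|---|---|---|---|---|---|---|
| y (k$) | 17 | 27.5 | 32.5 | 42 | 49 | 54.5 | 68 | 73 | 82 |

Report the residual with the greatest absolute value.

r = -3

x=3: ŷ = 5.5 + 4·3 = 17.5; r = 17 − 17.5 = -0.5
x=5: ŷ = 5.5 + 4·5 = 25.5; r = 27.5 − 25.5 = 2
x=7: ŷ = 5.5 + 4·7 = 33.5; r = 32.5 − 33.5 = -1
x=9: ŷ = 5.5 + 4·9 = 41.5; r = 42 − 41.5 = 0.5
x=11: ŷ = 5.5 + 4·11 = 49.5; r = 49 − 49.5 = -0.5
x=13: ŷ = 5.5 + 4·13 = 57.5; r = 54.5 − 57.5 = -3
x=15: ŷ = 5.5 + 4·15 = 65.5; r = 68 − 65.5 = 2.5
x=17: ŷ = 5.5 + 4·17 = 73.5; r = 73 − 73.5 = -0.5
x=19: ŷ = 5.5 + 4·19 = 81.5; r = 82 − 81.5 = 0.5
Largest |r| is 3 at x = 13, residual -3.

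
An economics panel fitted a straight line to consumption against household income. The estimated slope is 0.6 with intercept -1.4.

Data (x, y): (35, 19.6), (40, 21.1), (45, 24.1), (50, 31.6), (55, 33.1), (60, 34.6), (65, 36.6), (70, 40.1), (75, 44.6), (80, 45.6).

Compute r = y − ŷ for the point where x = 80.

ŷ = -1.4 + 0.6·80 = 46.6
r = 45.6 − 46.6 = -1

r = -1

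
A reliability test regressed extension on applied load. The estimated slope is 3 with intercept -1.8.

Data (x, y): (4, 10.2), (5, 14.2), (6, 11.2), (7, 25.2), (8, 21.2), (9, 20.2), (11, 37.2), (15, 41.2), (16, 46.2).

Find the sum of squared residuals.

SSE = 128

x=4: ŷ = -1.8 + 3·4 = 10.2; e = 10.2 − 10.2 = 0
x=5: ŷ = -1.8 + 3·5 = 13.2; e = 14.2 − 13.2 = 1
x=6: ŷ = -1.8 + 3·6 = 16.2; e = 11.2 − 16.2 = -5
x=7: ŷ = -1.8 + 3·7 = 19.2; e = 25.2 − 19.2 = 6
x=8: ŷ = -1.8 + 3·8 = 22.2; e = 21.2 − 22.2 = -1
x=9: ŷ = -1.8 + 3·9 = 25.2; e = 20.2 − 25.2 = -5
x=11: ŷ = -1.8 + 3·11 = 31.2; e = 37.2 − 31.2 = 6
x=15: ŷ = -1.8 + 3·15 = 43.2; e = 41.2 − 43.2 = -2
x=16: ŷ = -1.8 + 3·16 = 46.2; e = 46.2 − 46.2 = 0
SSE = 0 + 1 + 25 + 36 + 1 + 25 + 36 + 4 + 0 = 128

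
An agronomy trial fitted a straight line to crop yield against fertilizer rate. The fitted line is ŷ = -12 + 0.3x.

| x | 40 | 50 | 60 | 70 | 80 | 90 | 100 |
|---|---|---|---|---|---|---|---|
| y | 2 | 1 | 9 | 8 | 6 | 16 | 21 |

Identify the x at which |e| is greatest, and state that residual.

x=40: ŷ = -12 + 0.3·40 = 0; e = 2 − 0 = 2
x=50: ŷ = -12 + 0.3·50 = 3; e = 1 − 3 = -2
x=60: ŷ = -12 + 0.3·60 = 6; e = 9 − 6 = 3
x=70: ŷ = -12 + 0.3·70 = 9; e = 8 − 9 = -1
x=80: ŷ = -12 + 0.3·80 = 12; e = 6 − 12 = -6
x=90: ŷ = -12 + 0.3·90 = 15; e = 16 − 15 = 1
x=100: ŷ = -12 + 0.3·100 = 18; e = 21 − 18 = 3
Largest |e| is 6 at x = 80, residual -6.

x = 80, e = -6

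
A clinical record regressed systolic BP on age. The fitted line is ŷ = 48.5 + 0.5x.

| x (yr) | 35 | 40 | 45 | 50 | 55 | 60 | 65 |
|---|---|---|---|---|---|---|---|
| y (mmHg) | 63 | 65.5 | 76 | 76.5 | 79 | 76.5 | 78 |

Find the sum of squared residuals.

x=35: ŷ = 48.5 + 0.5·35 = 66; r = 63 − 66 = -3
x=40: ŷ = 48.5 + 0.5·40 = 68.5; r = 65.5 − 68.5 = -3
x=45: ŷ = 48.5 + 0.5·45 = 71; r = 76 − 71 = 5
x=50: ŷ = 48.5 + 0.5·50 = 73.5; r = 76.5 − 73.5 = 3
x=55: ŷ = 48.5 + 0.5·55 = 76; r = 79 − 76 = 3
x=60: ŷ = 48.5 + 0.5·60 = 78.5; r = 76.5 − 78.5 = -2
x=65: ŷ = 48.5 + 0.5·65 = 81; r = 78 − 81 = -3
SSE = 9 + 9 + 25 + 9 + 9 + 4 + 9 = 74

SSE = 74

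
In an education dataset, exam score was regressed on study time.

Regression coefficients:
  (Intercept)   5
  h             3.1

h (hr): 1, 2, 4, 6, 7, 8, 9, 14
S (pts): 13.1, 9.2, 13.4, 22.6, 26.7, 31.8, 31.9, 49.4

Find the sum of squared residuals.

SSE = 52

h=1: Ŝ = 5 + 3.1·1 = 8.1; r = 13.1 − 8.1 = 5
h=2: Ŝ = 5 + 3.1·2 = 11.2; r = 9.2 − 11.2 = -2
h=4: Ŝ = 5 + 3.1·4 = 17.4; r = 13.4 − 17.4 = -4
h=6: Ŝ = 5 + 3.1·6 = 23.6; r = 22.6 − 23.6 = -1
h=7: Ŝ = 5 + 3.1·7 = 26.7; r = 26.7 − 26.7 = 0
h=8: Ŝ = 5 + 3.1·8 = 29.8; r = 31.8 − 29.8 = 2
h=9: Ŝ = 5 + 3.1·9 = 32.9; r = 31.9 − 32.9 = -1
h=14: Ŝ = 5 + 3.1·14 = 48.4; r = 49.4 − 48.4 = 1
SSE = 25 + 4 + 16 + 1 + 0 + 4 + 1 + 1 = 52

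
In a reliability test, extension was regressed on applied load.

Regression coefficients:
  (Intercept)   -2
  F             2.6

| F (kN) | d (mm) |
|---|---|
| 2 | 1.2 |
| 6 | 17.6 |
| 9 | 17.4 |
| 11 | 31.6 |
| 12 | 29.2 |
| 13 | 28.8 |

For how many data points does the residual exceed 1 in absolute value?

5

F=2: d̂ = -2 + 2.6·2 = 3.2; r = 1.2 − 3.2 = -2
F=6: d̂ = -2 + 2.6·6 = 13.6; r = 17.6 − 13.6 = 4
F=9: d̂ = -2 + 2.6·9 = 21.4; r = 17.4 − 21.4 = -4
F=11: d̂ = -2 + 2.6·11 = 26.6; r = 31.6 − 26.6 = 5
F=12: d̂ = -2 + 2.6·12 = 29.2; r = 29.2 − 29.2 = 0
F=13: d̂ = -2 + 2.6·13 = 31.8; r = 28.8 − 31.8 = -3
|r| > 1: F=2 (|r|=2), F=6 (|r|=4), F=9 (|r|=4), F=11 (|r|=5), F=13 (|r|=3) → 5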